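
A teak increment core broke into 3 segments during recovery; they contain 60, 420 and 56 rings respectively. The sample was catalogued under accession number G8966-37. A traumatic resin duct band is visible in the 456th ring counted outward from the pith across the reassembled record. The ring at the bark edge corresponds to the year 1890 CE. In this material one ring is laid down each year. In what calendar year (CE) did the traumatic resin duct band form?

1810 CE

Total rings = 60 + 420 + 56 = 536.
The traumatic resin duct band sits at ring 456 from the pith, so 536 − 456 = 80 rings formed after it.
Counting back 80 years from 1890 CE places the traumatic resin duct band in 1890 − 80 = 1810 CE.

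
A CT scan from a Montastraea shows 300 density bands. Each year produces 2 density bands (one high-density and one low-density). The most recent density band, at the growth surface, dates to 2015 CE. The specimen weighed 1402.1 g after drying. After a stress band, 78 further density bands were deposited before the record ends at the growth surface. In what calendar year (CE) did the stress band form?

1976 CE

78 density bands post-date the stress band.
Dividing by 2 density bands per year: 78 / 2 = 39 years.
2015 − 39 = 1976 CE.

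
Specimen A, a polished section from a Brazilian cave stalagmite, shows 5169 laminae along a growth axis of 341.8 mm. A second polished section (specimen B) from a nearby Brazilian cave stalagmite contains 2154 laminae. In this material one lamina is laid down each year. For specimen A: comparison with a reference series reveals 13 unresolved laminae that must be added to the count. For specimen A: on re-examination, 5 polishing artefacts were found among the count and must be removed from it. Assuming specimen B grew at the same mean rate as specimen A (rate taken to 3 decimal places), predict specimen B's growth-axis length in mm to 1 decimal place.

142.2 mm

Specimen A: after corrections the count is 5169 − 5 + 13 = 5177 laminae.
A: Extension rate ≈ 341.8 / 5177 = 0.066 mm/yr.
Length of B = 0.066 × 2154 = 142.2 mm.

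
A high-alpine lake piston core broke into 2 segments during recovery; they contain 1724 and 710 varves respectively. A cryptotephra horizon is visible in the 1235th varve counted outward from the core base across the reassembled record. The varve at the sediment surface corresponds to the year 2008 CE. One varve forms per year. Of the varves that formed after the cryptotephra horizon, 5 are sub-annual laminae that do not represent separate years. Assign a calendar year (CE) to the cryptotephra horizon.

814 CE

Total varves = 1724 + 710 = 2434.
Between varve 1235 and the sediment surface there are 2434 − 1235 = 1199 varves.
1199 − 5 false = 1194 true varves after the cryptotephra horizon.
Counting back 1194 years from 2008 CE places the cryptotephra horizon in 2008 − 1194 = 814 CE.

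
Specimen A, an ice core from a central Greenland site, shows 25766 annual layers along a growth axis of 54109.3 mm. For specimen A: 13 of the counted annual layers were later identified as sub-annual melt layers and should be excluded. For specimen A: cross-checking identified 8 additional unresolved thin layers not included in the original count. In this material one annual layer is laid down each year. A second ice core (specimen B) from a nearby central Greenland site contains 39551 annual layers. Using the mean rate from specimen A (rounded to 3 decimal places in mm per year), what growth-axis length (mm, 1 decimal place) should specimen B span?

83057.1 mm

Specimen A: true annual layer count = 25766 − 13 + 8 = 25761.
A: Extension rate ≈ 54109.3 / 25761 = 2.100 mm per year.
B's length ≈ 2.100 × 39551 = 83057.1 mm.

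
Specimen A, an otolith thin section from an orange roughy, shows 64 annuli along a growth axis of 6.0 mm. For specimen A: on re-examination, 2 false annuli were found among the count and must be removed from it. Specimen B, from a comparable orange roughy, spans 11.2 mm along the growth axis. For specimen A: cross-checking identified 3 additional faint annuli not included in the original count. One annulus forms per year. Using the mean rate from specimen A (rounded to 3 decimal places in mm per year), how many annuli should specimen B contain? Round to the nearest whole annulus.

Specimen A: adjusted count: 64 − 2 + 3 = 65 annuli.
A: 6.0 mm over 65 years gives 6.0 / 65 ≈ 0.092 mm/yr.
Specimen B: 11.2 mm / 0.092 mm per year = 121.74 years ≈ 122 annuli.

122 annuli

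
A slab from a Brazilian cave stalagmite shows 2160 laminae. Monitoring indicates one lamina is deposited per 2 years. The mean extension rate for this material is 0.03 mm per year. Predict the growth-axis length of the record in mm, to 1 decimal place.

129.6 mm

Multiplying by 2 years per lamina: 2160 × 2 = 4320 years.
Predicted length = 0.03 mm/year × 4320 years = 129.6 mm.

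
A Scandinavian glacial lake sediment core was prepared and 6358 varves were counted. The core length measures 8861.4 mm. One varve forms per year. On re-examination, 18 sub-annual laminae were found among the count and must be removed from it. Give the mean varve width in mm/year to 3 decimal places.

Adjusted count: 6358 − 18 = 6340 varves.
8861.4 mm over 6340 years gives 8861.4 / 6340 ≈ 1.398 mm/year.

1.398 mm/year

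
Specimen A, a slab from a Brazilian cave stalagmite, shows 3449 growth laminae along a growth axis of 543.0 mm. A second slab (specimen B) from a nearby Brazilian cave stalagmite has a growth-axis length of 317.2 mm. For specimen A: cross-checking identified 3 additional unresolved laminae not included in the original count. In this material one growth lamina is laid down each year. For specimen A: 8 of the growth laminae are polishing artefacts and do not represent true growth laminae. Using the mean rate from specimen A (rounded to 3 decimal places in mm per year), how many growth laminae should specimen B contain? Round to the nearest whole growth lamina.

Specimen A: adjusted count: 3449 − 8 + 3 = 3444 growth laminae.
A: Mean rate = 543.0 mm / 3444 years ≈ 0.158 mm per year.
Specimen B: 317.2 mm / 0.158 mm per year = 2007.59 years ≈ 2008 growth laminae.

2008 growth laminae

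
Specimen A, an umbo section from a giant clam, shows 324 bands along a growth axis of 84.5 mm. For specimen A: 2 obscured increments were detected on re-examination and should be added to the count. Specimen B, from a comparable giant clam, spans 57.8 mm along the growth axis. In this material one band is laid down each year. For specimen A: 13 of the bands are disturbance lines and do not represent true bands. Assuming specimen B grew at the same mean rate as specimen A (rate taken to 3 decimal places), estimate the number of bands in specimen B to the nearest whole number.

214 bands

Specimen A: after corrections the count is 324 − 13 + 2 = 313 bands.
A: 84.5 mm over 313 years gives 84.5 / 313 ≈ 0.270 mm/yr.
Specimen B: 57.8 mm / 0.270 mm per year = 214.07 years ≈ 214 bands.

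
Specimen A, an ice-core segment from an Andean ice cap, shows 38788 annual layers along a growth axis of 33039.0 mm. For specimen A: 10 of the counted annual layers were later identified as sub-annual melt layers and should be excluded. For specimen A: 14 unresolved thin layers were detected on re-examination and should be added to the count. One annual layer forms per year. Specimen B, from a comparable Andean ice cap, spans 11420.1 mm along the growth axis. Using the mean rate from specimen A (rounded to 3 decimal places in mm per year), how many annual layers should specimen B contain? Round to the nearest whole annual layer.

Specimen A: correcting the raw count gives 38788 − 10 + 14 = 38792 true annual layers.
A: 33039.0 mm over 38792 years gives 33039.0 / 38792 ≈ 0.852 mm per year.
Specimen B: 11420.1 mm / 0.852 mm per year = 13403.87 years ≈ 13404 annual layers.

13404 annual layers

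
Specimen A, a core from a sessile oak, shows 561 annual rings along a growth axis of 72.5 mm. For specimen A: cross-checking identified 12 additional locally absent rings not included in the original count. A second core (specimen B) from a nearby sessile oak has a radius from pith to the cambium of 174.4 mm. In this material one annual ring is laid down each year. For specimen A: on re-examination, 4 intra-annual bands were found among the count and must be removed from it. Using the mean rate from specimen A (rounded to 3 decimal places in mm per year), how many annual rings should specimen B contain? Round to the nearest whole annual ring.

1373 annual rings

Specimen A: correcting the raw count gives 561 − 4 + 12 = 569 true annual rings.
A: Mean rate = 72.5 mm / 569 years ≈ 0.127 mm per year.
Specimen B: 174.4 mm / 0.127 mm per year = 1373.23 years ≈ 1373 annual rings.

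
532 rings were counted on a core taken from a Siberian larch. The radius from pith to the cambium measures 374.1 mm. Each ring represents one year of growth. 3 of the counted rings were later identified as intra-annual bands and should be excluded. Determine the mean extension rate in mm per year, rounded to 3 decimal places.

0.707 mm per year

Correcting the raw count gives 532 − 3 = 529 true rings.
Mean rate = 374.1 mm / 529 years ≈ 0.707 mm per year.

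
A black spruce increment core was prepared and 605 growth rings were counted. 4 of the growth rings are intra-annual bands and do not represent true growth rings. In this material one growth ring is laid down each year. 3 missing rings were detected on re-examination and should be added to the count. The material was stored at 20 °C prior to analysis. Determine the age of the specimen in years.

604 years

After corrections the count is 605 − 4 + 3 = 604 growth rings.
One growth ring per year makes the duration 604 years.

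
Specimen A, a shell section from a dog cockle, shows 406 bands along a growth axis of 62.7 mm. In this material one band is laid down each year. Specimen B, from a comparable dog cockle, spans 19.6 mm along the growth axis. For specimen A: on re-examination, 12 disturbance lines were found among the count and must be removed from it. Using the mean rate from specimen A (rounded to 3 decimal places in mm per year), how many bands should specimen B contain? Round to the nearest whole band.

123 bands

Specimen A: after corrections the count is 406 − 12 = 394 bands.
A: Mean rate = 62.7 mm / 394 years ≈ 0.159 mm/yr.
B spans 19.6 / 0.159 = 123.27 years ≈ 123 bands.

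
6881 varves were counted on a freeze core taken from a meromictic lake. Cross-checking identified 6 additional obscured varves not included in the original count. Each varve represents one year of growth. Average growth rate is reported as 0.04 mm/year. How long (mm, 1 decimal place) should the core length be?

After corrections the count is 6881 + 6 = 6887 varves.
6887 years at 0.04 mm/year gives 0.04 × 6887 = 275.5 mm.

275.5 mm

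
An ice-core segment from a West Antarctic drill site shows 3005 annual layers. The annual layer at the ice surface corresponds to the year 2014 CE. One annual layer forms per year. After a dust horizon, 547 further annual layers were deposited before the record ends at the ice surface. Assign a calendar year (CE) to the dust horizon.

547 annual layers formed after the dust horizon.
Counting back 547 years from 2014 CE places the dust horizon in 2014 − 547 = 1467 CE.

1467 CE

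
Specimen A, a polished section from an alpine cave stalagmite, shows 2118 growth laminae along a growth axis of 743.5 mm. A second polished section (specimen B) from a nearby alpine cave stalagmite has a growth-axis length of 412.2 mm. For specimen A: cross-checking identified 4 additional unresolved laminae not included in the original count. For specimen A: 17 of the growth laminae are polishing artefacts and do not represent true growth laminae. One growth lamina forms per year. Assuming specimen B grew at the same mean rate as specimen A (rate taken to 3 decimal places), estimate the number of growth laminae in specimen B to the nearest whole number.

Specimen A: correcting the raw count gives 2118 − 17 + 4 = 2105 true growth laminae.
A: Mean rate = 743.5 mm / 2105 years ≈ 0.353 mm/yr.
Specimen B: 412.2 mm / 0.353 mm per year = 1167.71 years ≈ 1168 growth laminae.

1168 growth laminae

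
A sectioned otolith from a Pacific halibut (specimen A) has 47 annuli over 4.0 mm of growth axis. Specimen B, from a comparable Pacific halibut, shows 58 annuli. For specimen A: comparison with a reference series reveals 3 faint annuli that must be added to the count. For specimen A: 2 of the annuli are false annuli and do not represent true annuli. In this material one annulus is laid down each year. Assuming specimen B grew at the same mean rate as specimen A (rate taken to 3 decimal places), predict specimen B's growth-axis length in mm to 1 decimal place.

Specimen A: true annulus count = 47 − 2 + 3 = 48.
A: Mean rate = 4.0 mm / 48 years ≈ 0.083 mm/yr.
Length of B = 0.083 × 58 = 4.8 mm.

4.8 mm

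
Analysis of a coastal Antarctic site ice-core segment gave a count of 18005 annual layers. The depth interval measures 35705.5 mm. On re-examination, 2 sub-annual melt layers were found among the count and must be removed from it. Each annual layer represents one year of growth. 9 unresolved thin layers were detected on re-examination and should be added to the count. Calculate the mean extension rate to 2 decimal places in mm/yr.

Correcting the raw count gives 18005 − 2 + 9 = 18012 true annual layers.
35705.5 mm over 18012 years gives 35705.5 / 18012 ≈ 1.98 mm/yr.

1.98 mm/yr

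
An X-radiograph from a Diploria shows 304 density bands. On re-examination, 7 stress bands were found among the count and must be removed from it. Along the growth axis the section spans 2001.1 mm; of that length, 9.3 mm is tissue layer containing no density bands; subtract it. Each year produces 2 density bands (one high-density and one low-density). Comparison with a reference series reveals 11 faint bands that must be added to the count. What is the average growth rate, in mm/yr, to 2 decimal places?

12.93 mm/yr

True density band count = 304 − 7 + 11 = 308.
With 2 density bands per year, 308 / 2 = 154 years.
Removing the 9.3 mm offcut leaves 2001.1 − 9.3 = 1991.8 mm.
Mean rate = 1991.8 mm / 154 years ≈ 12.93 mm/yr.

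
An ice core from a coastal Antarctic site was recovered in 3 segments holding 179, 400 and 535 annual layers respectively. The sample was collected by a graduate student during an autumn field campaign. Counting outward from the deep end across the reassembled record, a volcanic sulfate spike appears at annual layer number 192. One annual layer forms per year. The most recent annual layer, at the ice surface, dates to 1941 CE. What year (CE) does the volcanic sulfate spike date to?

Total annual layers = 179 + 400 + 535 = 1114.
1114 − 192 = 922 annual layers lie beyond the volcanic sulfate spike toward the ice surface.
Counting back 922 years from 1941 CE places the volcanic sulfate spike in 1941 − 922 = 1019 CE.

1019 CE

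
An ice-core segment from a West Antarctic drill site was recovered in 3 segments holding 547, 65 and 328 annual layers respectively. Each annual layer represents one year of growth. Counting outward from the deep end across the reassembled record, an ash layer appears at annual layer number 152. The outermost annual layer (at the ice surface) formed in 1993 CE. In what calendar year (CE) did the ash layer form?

Total annual layers = 547 + 65 + 328 = 940.
The ash layer sits at annual layer 152 from the deep end, so 940 − 152 = 788 annual layers formed after it.
1993 − 788 = 1205 CE.

1205 CE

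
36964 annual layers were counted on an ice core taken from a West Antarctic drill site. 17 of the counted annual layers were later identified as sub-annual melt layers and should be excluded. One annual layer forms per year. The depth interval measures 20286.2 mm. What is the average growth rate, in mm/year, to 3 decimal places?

0.549 mm/year

After corrections the count is 36964 − 17 = 36947 annual layers.
Mean rate = 20286.2 mm / 36947 years ≈ 0.549 mm/year.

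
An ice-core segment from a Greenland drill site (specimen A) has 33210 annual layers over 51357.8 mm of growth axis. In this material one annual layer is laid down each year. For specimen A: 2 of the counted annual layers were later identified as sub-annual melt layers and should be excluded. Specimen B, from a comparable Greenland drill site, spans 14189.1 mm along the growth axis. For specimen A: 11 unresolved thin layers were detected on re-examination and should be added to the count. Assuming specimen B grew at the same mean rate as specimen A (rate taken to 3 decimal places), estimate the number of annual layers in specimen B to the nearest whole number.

9178 annual layers

Specimen A: adjusted count: 33210 − 2 + 11 = 33219 annual layers.
A: Extension rate ≈ 51357.8 / 33219 = 1.546 mm/yr.
Specimen B: 14189.1 mm / 1.546 mm per year = 9177.94 years ≈ 9178 annual layers.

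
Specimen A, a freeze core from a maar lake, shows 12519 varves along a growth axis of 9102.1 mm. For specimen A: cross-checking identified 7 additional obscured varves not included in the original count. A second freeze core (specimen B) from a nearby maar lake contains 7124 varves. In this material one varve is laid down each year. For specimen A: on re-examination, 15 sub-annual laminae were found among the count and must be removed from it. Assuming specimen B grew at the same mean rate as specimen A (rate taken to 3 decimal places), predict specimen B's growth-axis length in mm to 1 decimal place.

5186.3 mm

Specimen A: after corrections the count is 12519 − 15 + 7 = 12511 varves.
A: 9102.1 mm over 12511 years gives 9102.1 / 12511 ≈ 0.728 mm/year.
For B, 0.728 mm/year × 7124 years = 5186.3 mm.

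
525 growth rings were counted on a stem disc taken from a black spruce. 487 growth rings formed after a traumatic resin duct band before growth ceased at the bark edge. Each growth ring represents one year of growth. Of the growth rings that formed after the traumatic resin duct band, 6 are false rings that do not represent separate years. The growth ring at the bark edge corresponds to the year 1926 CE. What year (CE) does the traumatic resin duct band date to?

1445 CE

There are 487 growth rings younger than the traumatic resin duct band.
Removing the 6 false growth rings leaves 487 − 6 = 481 true growth rings beyond the traumatic resin duct band.
1926 − 481 = 1445 CE.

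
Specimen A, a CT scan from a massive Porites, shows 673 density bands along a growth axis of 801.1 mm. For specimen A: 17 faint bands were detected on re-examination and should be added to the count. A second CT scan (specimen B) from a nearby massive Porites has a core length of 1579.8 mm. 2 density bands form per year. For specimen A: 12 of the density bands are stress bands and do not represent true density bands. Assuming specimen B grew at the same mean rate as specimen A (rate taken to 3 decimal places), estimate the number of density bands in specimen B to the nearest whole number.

1337 density bands

Specimen A: adjusted count: 673 − 12 + 17 = 678 density bands.
Specimen A: 678 density bands at 2 per year is 678 / 2 = 339 years.
A: 801.1 mm over 339 years gives 801.1 / 339 ≈ 2.363 mm/year.
For B, 1579.8 / 2.363 = 668.56 years; at 2 density bands per year that is 668.56 × 2 ≈ 1337 density bands.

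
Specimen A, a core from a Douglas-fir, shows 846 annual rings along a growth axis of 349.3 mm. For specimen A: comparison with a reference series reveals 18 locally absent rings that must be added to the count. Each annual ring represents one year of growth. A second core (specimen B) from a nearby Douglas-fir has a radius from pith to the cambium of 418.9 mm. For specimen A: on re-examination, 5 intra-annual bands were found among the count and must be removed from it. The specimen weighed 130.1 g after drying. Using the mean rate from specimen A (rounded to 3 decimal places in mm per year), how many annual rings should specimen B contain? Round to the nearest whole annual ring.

Specimen A: true annual ring count = 846 − 5 + 18 = 859.
A: 349.3 mm over 859 years gives 349.3 / 859 ≈ 0.407 mm/yr.
Specimen B: 418.9 mm / 0.407 mm per year = 1029.24 years ≈ 1029 annual rings.

1029 annual rings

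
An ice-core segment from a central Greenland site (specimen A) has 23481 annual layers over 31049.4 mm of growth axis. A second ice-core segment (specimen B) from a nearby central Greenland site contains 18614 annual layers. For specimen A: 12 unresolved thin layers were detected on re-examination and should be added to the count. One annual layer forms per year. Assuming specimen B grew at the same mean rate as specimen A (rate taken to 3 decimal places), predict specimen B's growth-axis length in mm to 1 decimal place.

Specimen A: adjusted count: 23481 + 12 = 23493 annual layers.
A: 31049.4 mm over 23493 years gives 31049.4 / 23493 ≈ 1.322 mm per year.
B's length ≈ 1.322 × 18614 = 24607.7 mm.

24607.7 mm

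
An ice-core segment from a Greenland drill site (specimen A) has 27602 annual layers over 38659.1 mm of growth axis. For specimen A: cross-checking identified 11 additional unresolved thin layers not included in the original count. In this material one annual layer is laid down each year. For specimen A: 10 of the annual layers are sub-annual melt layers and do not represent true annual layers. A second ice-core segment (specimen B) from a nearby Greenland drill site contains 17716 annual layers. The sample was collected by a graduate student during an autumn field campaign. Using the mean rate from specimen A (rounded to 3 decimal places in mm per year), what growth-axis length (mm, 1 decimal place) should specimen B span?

Specimen A: correcting the raw count gives 27602 − 10 + 11 = 27603 true annual layers.
A: Extension rate ≈ 38659.1 / 27603 = 1.401 mm/year.
For B, 1.401 mm/year × 17716 years = 24820.1 mm.

24820.1 mm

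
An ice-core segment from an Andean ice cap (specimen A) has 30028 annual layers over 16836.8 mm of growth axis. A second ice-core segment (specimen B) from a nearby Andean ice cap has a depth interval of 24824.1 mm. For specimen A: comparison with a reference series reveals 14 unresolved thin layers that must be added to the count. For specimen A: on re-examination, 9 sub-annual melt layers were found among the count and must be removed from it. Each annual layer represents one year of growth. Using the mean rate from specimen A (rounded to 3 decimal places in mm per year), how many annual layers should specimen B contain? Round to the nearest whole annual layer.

Specimen A: true annual layer count = 30028 − 9 + 14 = 30033.
A: 16836.8 mm over 30033 years gives 16836.8 / 30033 ≈ 0.561 mm per year.
For B, 24824.1 / 0.561 = 44249.73 years ≈ 44250 annual layers.

44250 annual layers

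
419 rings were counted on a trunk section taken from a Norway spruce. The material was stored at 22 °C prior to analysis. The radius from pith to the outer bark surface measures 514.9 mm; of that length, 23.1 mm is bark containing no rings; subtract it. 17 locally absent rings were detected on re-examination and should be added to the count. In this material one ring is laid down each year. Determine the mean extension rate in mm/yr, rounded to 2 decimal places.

After corrections the count is 419 + 17 = 436 rings.
Net length = 514.9 − 23.1 = 491.8 mm.
Extension rate ≈ 491.8 / 436 = 1.13 mm/yr.

1.13 mm/yr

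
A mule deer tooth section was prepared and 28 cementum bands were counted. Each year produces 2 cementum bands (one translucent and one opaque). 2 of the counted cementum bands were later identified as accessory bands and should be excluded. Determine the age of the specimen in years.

Correcting the raw count gives 28 − 2 = 26 true cementum bands.
With 2 cementum bands per year, 26 / 2 = 13 years.

13 yr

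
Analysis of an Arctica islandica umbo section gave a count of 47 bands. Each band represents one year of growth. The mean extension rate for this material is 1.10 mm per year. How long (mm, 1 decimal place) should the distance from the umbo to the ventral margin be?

51.7 mm

The record spans 47 years at 1.10 mm per year.
47 years at 1.10 mm/year gives 1.10 × 47 = 51.7 mm.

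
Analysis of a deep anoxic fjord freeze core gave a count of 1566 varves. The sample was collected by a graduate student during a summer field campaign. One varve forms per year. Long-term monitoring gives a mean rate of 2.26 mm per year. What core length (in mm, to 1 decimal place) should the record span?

The record spans 1566 years at 2.26 mm per year.
Length ≈ 2.26 × 1566 = 3539.2 mm.

3539.2 mm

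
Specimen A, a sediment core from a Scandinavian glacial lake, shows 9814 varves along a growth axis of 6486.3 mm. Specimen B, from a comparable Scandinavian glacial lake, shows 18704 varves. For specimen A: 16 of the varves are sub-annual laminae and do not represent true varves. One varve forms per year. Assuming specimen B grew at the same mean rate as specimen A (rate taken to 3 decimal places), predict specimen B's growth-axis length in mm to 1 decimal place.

12382.0 mm

Specimen A: true varve count = 9814 − 16 = 9798.
A: Mean rate = 6486.3 mm / 9798 years ≈ 0.662 mm per year.
Length of B = 0.662 × 18704 = 12382.0 mm.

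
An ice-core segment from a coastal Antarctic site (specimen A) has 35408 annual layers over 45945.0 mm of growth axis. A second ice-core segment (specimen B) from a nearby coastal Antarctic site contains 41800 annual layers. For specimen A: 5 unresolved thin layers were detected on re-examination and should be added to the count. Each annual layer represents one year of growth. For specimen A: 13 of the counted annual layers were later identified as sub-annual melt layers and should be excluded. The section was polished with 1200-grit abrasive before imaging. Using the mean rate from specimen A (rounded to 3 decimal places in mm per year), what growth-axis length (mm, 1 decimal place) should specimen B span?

Specimen A: after corrections the count is 35408 − 13 + 5 = 35400 annual layers.
A: Extension rate ≈ 45945.0 / 35400 = 1.298 mm/year.
Length of B = 1.298 × 41800 = 54256.4 mm.

54256.4 mm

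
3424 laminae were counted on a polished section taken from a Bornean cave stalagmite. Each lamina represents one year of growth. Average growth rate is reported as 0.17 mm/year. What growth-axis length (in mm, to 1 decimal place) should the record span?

The record spans 3424 years at 0.17 mm per year.
Predicted length = 0.17 mm/year × 3424 years = 582.1 mm.

582.1 mm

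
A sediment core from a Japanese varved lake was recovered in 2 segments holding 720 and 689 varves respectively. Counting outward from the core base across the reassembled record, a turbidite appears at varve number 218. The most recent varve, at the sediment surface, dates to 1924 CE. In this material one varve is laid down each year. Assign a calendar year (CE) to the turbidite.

733 CE

Total varves = 720 + 689 = 1409.
1409 − 218 = 1191 varves lie beyond the turbidite toward the sediment surface.
Counting back 1191 years from 1924 CE places the turbidite in 1924 − 1191 = 733 CE.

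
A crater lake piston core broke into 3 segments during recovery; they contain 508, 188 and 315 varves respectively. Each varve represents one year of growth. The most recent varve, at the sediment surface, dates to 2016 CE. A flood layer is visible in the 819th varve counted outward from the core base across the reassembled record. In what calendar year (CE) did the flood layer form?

1824 CE

Total varves = 508 + 188 + 315 = 1011.
Between varve 819 and the sediment surface there are 1011 − 819 = 192 varves.
Counting back 192 years from 2016 CE places the flood layer in 2016 − 192 = 1824 CE.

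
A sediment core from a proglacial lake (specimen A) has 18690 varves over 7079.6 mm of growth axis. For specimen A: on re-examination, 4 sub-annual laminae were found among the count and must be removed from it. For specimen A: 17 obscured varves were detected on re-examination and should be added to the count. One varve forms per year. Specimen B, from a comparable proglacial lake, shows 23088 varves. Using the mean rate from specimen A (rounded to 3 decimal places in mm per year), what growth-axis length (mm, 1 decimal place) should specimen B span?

8750.4 mm

Specimen A: correcting the raw count gives 18690 − 4 + 17 = 18703 true varves.
A: Mean rate = 7079.6 mm / 18703 years ≈ 0.379 mm per year.
B's length ≈ 0.379 × 23088 = 8750.4 mm.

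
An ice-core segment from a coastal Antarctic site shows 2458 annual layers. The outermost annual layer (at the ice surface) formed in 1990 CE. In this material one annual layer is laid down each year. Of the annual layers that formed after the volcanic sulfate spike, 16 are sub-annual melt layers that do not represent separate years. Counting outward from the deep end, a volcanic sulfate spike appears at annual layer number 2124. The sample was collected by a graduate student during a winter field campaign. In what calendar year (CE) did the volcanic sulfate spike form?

Between annual layer 2124 and the ice surface there are 2458 − 2124 = 334 annual layers.
Excluding 16 false annual layers: 334 − 16 = 318.
Counting back 318 years from 1990 CE places the volcanic sulfate spike in 1990 − 318 = 1672 CE.

1672 CE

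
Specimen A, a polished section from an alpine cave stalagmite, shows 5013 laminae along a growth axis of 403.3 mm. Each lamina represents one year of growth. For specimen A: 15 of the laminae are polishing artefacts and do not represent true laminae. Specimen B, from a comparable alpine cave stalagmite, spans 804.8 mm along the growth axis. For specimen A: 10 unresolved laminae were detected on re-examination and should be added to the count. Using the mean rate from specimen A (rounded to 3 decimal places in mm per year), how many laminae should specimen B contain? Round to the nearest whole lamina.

9936 laminae

Specimen A: correcting the raw count gives 5013 − 15 + 10 = 5008 true laminae.
A: 403.3 mm over 5008 years gives 403.3 / 5008 ≈ 0.081 mm per year.
B spans 804.8 / 0.081 = 9935.80 years ≈ 9936 laminae.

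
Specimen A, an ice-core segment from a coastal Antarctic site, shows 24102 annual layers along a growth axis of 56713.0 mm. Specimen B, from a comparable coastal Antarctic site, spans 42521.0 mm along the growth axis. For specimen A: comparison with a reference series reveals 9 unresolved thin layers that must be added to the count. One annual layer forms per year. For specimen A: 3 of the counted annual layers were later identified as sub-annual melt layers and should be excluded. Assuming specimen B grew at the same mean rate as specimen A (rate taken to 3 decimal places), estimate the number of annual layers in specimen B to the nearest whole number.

18079 annual layers

Specimen A: correcting the raw count gives 24102 − 3 + 9 = 24108 true annual layers.
A: Extension rate ≈ 56713.0 / 24108 = 2.352 mm/year.
For B, 42521.0 / 2.352 = 18078.66 years ≈ 18079 annual layers.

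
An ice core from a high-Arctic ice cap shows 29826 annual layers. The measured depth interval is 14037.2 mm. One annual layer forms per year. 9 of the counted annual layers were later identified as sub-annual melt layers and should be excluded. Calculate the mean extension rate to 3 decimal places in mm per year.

0.471 mm per year

True annual layer count = 29826 − 9 = 29817.
14037.2 mm over 29817 years gives 14037.2 / 29817 ≈ 0.471 mm per year.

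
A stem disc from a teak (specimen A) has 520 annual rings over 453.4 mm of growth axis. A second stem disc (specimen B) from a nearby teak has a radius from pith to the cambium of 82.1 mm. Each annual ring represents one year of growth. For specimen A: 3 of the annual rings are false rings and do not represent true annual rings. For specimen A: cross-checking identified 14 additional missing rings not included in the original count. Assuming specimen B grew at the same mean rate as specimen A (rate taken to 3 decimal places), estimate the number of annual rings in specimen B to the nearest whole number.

96 annual rings

Specimen A: true annual ring count = 520 − 3 + 14 = 531.
A: 453.4 mm over 531 years gives 453.4 / 531 ≈ 0.854 mm/year.
Specimen B: 82.1 mm / 0.854 mm per year = 96.14 years ≈ 96 annual rings.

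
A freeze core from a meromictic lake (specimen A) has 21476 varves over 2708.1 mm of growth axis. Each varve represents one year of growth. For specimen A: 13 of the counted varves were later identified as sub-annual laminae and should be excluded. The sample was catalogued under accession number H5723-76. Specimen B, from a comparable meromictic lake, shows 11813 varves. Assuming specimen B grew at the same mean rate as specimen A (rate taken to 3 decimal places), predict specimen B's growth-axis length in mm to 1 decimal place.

Specimen A: true varve count = 21476 − 13 = 21463.
A: Mean rate = 2708.1 mm / 21463 years ≈ 0.126 mm/year.
Length of B = 0.126 × 11813 = 1488.4 mm.

1488.4 mm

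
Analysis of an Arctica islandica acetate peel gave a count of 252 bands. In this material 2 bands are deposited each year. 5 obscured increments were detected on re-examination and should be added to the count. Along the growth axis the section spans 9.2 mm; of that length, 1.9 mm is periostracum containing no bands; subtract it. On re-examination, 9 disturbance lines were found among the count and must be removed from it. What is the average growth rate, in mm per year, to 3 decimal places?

Adjusted count: 252 − 9 + 5 = 248 bands.
With 2 bands per year, 248 / 2 = 124 years.
Net length = 9.2 − 1.9 = 7.3 mm.
Extension rate ≈ 7.3 / 124 = 0.059 mm per year.

0.059 mm per year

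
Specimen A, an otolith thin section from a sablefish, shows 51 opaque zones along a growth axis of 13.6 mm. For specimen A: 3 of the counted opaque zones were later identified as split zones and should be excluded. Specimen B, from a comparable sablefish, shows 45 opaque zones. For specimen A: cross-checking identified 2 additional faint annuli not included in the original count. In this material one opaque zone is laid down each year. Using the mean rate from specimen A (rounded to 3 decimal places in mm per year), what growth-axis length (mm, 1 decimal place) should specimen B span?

12.2 mm

Specimen A: adjusted count: 51 − 3 + 2 = 50 opaque zones.
A: Mean rate = 13.6 mm / 50 years ≈ 0.272 mm/yr.
Length of B = 0.272 × 45 = 12.2 mm.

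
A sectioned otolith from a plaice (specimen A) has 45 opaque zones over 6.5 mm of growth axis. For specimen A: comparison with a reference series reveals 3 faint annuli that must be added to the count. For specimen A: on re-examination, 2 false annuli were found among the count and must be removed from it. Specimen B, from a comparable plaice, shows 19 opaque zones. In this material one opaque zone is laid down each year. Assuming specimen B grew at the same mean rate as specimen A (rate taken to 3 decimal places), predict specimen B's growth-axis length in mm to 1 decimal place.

Specimen A: correcting the raw count gives 45 − 2 + 3 = 46 true opaque zones.
A: 6.5 mm over 46 years gives 6.5 / 46 ≈ 0.141 mm/year.
Length of B = 0.141 × 19 = 2.7 mm.

2.7 mm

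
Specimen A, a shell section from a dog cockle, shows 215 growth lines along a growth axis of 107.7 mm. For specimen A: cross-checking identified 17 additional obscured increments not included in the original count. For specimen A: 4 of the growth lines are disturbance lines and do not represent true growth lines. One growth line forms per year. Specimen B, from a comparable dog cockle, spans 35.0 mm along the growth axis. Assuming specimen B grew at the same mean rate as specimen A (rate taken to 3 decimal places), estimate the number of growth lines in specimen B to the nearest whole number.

74 growth lines

Specimen A: adjusted count: 215 − 4 + 17 = 228 growth lines.
A: Extension rate ≈ 107.7 / 228 = 0.472 mm/year.
Specimen B: 35.0 mm / 0.472 mm per year = 74.15 years ≈ 74 growth lines.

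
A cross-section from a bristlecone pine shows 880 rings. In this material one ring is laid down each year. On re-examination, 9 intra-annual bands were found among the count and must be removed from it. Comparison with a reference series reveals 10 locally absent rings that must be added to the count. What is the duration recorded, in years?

Adjusted count: 880 − 9 + 10 = 881 rings.
With a one-to-one ring periodicity this is 881 years.

881 years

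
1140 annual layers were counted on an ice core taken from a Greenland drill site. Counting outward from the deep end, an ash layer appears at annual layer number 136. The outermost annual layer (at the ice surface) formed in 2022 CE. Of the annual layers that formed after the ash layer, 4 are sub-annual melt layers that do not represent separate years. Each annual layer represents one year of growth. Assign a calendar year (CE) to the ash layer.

1140 − 136 = 1004 annual layers lie beyond the ash layer toward the ice surface.
Excluding 4 false annual layers: 1004 − 4 = 1000.
Counting back 1000 years from 2022 CE places the ash layer in 2022 − 1000 = 1022 CE.

1022 CE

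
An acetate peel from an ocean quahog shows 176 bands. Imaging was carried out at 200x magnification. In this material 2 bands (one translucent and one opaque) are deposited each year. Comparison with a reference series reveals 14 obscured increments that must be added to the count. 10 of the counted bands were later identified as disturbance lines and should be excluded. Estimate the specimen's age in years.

Correcting the raw count gives 176 − 10 + 14 = 180 true bands.
180 bands at 2 per year is 180 / 2 = 90 years.

90 years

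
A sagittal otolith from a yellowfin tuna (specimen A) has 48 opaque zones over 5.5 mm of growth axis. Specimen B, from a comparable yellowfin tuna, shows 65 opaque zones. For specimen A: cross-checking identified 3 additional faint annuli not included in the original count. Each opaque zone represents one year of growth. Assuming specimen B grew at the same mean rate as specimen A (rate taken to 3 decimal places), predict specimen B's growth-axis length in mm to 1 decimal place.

7.0 mm

Specimen A: adjusted count: 48 + 3 = 51 opaque zones.
A: Extension rate ≈ 5.5 / 51 = 0.108 mm/year.
For B, 0.108 mm/year × 65 years = 7.0 mm.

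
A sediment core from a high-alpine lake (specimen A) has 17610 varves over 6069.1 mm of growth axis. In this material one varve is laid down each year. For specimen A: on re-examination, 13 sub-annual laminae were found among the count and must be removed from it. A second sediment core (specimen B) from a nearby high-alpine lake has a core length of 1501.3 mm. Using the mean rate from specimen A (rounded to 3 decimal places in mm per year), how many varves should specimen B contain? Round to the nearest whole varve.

4352 varves

Specimen A: adjusted count: 17610 − 13 = 17597 varves.
A: Extension rate ≈ 6069.1 / 17597 = 0.345 mm/yr.
For B, 1501.3 / 0.345 = 4351.59 years ≈ 4352 varves.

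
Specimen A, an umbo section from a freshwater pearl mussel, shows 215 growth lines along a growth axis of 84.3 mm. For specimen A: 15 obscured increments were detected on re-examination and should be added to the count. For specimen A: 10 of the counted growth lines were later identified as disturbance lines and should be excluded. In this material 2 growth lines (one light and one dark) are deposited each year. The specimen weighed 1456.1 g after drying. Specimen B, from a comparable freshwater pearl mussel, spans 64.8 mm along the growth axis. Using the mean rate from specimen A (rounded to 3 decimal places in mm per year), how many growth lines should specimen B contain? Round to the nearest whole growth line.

Specimen A: adjusted count: 215 − 10 + 15 = 220 growth lines.
Specimen A: 220 growth lines at 2 per year is 220 / 2 = 110 years.
A: Extension rate ≈ 84.3 / 110 = 0.766 mm/yr.
For B, 64.8 / 0.766 = 84.60 years; at 2 growth lines per year that is 84.60 × 2 ≈ 169 growth lines.

169 growth lines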